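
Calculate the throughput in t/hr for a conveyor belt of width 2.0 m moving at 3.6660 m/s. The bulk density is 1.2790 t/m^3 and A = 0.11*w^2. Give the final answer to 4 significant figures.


A = 0.11 * 2.0^2 = 0.44 m^2
C = 0.44 * 3.6660 * 1.2790 * 3600
C = 7427 t/hr


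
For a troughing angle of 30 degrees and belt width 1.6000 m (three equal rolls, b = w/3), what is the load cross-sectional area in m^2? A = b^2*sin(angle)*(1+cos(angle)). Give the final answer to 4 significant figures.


b = 1.6000/3 = 0.533333 m
A = 0.533333^2 * sin(30 deg) * (1 + cos(30 deg))
A = 0.2654 m^2


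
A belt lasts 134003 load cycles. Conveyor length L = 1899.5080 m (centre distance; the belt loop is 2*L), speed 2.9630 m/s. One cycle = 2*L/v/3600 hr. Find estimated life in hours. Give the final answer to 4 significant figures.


cycle_time = 2 * 1899.5080 / 2.9630 / 3600 = 0.356153 hr
life = 134003 * 0.356153 = 47730 hours


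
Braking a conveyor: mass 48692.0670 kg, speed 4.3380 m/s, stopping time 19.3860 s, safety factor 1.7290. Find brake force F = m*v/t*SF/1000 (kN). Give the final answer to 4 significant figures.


F = 48692.0670 * 4.3380 / 19.3860 * 1.7290 / 1000
F = 18.84 kN


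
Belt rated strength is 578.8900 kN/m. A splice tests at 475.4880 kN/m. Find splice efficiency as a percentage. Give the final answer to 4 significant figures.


Eff = 475.4880 / 578.8900 * 100
Eff = 82.14 %


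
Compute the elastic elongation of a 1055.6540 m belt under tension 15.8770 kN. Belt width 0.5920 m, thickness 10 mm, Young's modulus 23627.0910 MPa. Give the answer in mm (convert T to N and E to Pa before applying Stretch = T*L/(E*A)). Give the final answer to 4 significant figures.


A = 0.5920 * 0.01 = 0.00592 m^2
Stretch = 15.8770*1000 * 1055.6540 / (23627.0910e6 * 0.00592) * 1000
Stretch = 119.8 mm


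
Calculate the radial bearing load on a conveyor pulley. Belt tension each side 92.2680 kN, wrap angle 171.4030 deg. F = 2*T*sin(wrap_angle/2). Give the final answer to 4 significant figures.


F = 2 * 92.2680 * sin(171.4030/2 deg)
F = 184.0 kN


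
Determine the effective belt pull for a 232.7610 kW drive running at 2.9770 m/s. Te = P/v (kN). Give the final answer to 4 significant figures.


Te = P / v = 232.7610 / 2.9770
Te = 78.19 kN


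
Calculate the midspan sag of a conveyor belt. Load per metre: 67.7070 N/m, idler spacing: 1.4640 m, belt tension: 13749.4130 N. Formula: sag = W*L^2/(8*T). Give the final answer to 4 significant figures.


sag = 67.7070 * 1.4640^2 / (8 * 13749.4130)
sag = 0.001319 m


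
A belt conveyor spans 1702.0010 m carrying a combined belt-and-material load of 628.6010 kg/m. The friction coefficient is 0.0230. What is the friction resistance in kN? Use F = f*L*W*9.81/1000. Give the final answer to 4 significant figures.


F = 0.0230 * 1702.0010 * 628.6010 * 9.81 / 1000
F = 241.4 kN


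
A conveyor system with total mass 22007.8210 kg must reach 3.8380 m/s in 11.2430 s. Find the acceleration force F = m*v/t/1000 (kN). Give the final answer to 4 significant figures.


F = 22007.8210 * 3.8380 / 11.2430 / 1000
F = 7.513 kN


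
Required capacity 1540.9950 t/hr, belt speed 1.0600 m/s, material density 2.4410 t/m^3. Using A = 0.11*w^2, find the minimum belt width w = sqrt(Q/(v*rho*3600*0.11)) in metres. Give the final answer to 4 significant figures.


A_req = 1540.9950 / (1.0600 * 2.4410 * 3600) = 0.165434 m^2
w = sqrt(0.165434 / 0.11)
w = 1.226 m


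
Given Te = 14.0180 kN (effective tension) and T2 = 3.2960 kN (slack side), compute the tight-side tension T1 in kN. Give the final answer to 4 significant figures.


T1 = Te + T2 = 14.0180 + 3.2960
T1 = 17.31 kN


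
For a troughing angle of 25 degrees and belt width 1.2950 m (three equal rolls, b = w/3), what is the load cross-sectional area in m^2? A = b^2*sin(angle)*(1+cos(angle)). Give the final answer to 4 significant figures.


b = 1.2950/3 = 0.431667 m
A = 0.431667^2 * sin(25 deg) * (1 + cos(25 deg))
A = 0.1501 m^2


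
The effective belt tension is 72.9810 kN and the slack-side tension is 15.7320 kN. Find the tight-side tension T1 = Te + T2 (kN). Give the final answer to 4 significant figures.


T1 = Te + T2 = 72.9810 + 15.7320
T1 = 88.71 kN


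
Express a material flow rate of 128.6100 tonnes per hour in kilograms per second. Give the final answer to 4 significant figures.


m_dot = 128.6100 * 1000 / 3600
m_dot = 35.73 kg/s


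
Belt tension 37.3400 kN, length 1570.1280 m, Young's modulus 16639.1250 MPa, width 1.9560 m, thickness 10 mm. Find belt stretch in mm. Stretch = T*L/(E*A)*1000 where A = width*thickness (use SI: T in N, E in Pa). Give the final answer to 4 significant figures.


A = 1.9560 * 0.01 = 0.01956 m^2
Stretch = 37.3400*1000 * 1570.1280 / (16639.1250e6 * 0.01956) * 1000
Stretch = 180.1 mm


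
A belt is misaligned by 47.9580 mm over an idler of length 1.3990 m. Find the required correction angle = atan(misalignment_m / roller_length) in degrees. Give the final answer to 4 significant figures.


misalign_m = 47.9580 / 1000 = 0.047958 m
angle = atan(0.047958 / 1.3990)
angle = 1.963 deg


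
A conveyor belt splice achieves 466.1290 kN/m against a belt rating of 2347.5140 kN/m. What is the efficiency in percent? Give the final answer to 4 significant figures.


Eff = 466.1290 / 2347.5140 * 100
Eff = 19.86 %


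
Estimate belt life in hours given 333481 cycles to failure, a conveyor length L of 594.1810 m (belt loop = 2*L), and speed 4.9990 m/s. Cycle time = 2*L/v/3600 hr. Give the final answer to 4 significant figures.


cycle_time = 2 * 594.1810 / 4.9990 / 3600 = 0.0660333 hr
life = 333481 * 0.0660333 = 22020 hours


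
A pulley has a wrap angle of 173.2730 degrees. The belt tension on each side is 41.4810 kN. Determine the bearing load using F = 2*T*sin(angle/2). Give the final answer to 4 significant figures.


F = 2 * 41.4810 * sin(173.2730/2 deg)
F = 82.82 kN


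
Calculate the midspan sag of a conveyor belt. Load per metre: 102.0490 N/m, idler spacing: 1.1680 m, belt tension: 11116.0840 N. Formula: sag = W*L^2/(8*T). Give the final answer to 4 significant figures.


sag = 102.0490 * 1.1680^2 / (8 * 11116.0840)
sag = 0.001565 m


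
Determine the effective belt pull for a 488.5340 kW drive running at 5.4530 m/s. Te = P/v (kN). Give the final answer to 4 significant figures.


Te = P / v = 488.5340 / 5.4530
Te = 89.59 kN


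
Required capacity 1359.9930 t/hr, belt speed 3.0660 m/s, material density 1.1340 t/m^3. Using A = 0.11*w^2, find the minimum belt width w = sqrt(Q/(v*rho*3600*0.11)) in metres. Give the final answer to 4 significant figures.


A_req = 1359.9930 / (3.0660 * 1.1340 * 3600) = 0.108655 m^2
w = sqrt(0.108655 / 0.11)
w = 0.9939 m


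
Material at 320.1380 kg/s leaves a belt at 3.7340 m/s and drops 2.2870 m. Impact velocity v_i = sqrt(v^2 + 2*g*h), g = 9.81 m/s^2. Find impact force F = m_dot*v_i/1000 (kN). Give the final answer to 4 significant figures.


v_i = sqrt(3.7340^2 + 2*9.81*2.2870) = 7.66901 m/s
F = 320.1380 * 7.66901 / 1000
F = 2.455 kN


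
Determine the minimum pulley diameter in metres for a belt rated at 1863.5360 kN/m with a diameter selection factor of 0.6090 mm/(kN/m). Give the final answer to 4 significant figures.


D = 1863.5360 * 0.6090 / 1000
D = 1.135 m


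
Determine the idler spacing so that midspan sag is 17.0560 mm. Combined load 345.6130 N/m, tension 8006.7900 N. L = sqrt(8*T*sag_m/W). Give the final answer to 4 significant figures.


sag = 17.0560/1000 = 0.017056 m
L = sqrt(8 * 8006.7900 * 0.017056 / 345.6130)
L = 1.778 m


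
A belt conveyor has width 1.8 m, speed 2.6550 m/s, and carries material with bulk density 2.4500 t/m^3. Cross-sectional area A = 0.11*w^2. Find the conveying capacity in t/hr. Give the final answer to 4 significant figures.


A = 0.11 * 1.8^2 = 0.3564 m^2
C = 0.3564 * 2.6550 * 2.4500 * 3600
C = 8346 t/hr


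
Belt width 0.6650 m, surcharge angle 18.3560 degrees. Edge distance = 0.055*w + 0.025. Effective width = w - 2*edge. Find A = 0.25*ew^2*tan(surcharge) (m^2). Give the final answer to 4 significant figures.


edge = 0.055*0.6650 + 0.025 = 0.061575 m
ew = 0.6650 - 2*0.061575 = 0.54185 m
A = 0.25 * 0.54185^2 * tan(18.3560 deg)
A = 0.02435 m^2


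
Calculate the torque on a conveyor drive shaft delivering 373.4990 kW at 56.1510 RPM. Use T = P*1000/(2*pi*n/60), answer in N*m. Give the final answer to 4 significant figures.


omega = 2*pi*56.1510/60 = 5.88012 rad/s
T = 373.4990*1000 / 5.88012
T = 63520 N*m


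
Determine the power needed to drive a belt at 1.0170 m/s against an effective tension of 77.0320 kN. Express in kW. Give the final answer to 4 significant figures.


P = Te * v = 77.0320 * 1.0170
P = 78.34 kW


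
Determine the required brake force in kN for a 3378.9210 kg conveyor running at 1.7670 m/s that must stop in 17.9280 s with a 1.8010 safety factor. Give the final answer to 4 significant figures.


F = 3378.9210 * 1.7670 / 17.9280 * 1.8010 / 1000
F = 0.5998 kN


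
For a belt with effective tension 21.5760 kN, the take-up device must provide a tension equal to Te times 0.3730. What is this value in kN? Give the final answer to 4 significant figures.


T_tu = 21.5760 * 0.3730
T_tu = 8.048 kN


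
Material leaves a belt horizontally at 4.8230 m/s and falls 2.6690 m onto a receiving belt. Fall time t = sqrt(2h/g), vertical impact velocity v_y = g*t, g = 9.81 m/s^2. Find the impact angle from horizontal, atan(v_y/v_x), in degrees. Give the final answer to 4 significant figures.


t = sqrt(2*2.6690/9.81) = 0.737658 s
v_y = 9.81 * 0.737658 = 7.23642 m/s
angle = atan(7.23642 / 4.8230) = 56.32 deg


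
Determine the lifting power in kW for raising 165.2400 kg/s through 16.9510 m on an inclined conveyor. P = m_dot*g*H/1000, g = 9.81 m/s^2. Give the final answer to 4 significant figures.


P = 165.2400 * 9.81 * 16.9510 / 1000
P = 27.48 kW


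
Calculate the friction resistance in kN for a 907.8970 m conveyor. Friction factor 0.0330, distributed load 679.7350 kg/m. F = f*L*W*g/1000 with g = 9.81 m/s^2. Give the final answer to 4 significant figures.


F = 0.0330 * 907.8970 * 679.7350 * 9.81 / 1000
F = 199.8 kN


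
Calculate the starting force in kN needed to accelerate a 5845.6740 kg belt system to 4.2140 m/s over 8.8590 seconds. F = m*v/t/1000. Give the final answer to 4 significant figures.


F = 5845.6740 * 4.2140 / 8.8590 / 1000
F = 2.781 kN


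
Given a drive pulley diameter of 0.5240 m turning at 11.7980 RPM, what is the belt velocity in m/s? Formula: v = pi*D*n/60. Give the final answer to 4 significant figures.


v = pi * 0.5240 * 11.7980 / 60
v = 0.3237 m/s


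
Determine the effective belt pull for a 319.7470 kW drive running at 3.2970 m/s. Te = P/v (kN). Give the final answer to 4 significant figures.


Te = P / v = 319.7470 / 3.2970
Te = 96.98 kN


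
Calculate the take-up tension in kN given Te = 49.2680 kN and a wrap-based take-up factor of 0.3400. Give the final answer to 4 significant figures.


T_tu = 49.2680 * 0.3400
T_tu = 16.75 kN


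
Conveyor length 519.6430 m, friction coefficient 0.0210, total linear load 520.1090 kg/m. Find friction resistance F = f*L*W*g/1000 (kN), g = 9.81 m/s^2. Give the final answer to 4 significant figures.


F = 0.0210 * 519.6430 * 520.1090 * 9.81 / 1000
F = 55.68 kN


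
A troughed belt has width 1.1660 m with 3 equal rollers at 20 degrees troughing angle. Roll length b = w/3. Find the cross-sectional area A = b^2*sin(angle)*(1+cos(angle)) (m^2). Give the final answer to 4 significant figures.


b = 1.1660/3 = 0.388667 m
A = 0.388667^2 * sin(20 deg) * (1 + cos(20 deg))
A = 0.1002 m^2


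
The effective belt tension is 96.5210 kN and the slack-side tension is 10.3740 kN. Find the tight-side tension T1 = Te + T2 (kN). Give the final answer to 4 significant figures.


T1 = Te + T2 = 96.5210 + 10.3740
T1 = 106.9 kN


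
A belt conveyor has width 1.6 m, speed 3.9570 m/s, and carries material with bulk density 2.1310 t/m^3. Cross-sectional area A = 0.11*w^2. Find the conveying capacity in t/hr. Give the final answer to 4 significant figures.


A = 0.11 * 1.6^2 = 0.2816 m^2
C = 0.2816 * 3.9570 * 2.1310 * 3600
C = 8548 t/hr


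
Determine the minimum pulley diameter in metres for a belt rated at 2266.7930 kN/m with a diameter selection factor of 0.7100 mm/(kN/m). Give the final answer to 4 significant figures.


D = 2266.7930 * 0.7100 / 1000
D = 1.609 m


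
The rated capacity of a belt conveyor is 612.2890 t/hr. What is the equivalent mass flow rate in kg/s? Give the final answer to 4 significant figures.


m_dot = 612.2890 * 1000 / 3600
m_dot = 170.1 kg/s


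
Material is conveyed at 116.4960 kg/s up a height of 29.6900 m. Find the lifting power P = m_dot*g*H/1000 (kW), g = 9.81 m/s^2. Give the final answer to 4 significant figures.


P = 116.4960 * 9.81 * 29.6900 / 1000
P = 33.93 kW


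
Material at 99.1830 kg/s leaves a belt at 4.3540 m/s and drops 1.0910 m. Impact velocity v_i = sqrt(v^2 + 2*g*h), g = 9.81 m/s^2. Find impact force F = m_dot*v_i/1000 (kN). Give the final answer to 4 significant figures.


v_i = sqrt(4.3540^2 + 2*9.81*1.0910) = 6.35317 m/s
F = 99.1830 * 6.35317 / 1000
F = 0.6301 kN


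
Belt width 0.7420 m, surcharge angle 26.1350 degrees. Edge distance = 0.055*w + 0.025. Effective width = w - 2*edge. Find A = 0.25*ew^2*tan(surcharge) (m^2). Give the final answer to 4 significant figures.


edge = 0.055*0.7420 + 0.025 = 0.06581 m
ew = 0.7420 - 2*0.06581 = 0.61038 m
A = 0.25 * 0.61038^2 * tan(26.1350 deg)
A = 0.04570 m^2


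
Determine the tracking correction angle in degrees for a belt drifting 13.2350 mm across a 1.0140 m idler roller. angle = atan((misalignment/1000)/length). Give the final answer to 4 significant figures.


misalign_m = 13.2350 / 1000 = 0.013235 m
angle = atan(0.013235 / 1.0140)
angle = 0.7478 deg


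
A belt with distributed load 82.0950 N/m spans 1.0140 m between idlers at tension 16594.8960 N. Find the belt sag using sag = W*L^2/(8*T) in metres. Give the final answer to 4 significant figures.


sag = 82.0950 * 1.0140^2 / (8 * 16594.8960)
sag = 0.0006358 m


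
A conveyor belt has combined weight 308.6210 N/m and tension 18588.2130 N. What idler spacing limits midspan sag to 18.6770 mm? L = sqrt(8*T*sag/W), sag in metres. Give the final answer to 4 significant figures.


sag = 18.6770/1000 = 0.018677 m
L = sqrt(8 * 18588.2130 * 0.018677 / 308.6210)
L = 3.000 m


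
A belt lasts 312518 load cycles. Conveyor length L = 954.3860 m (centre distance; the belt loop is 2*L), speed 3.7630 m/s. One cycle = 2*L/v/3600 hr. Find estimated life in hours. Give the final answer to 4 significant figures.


cycle_time = 2 * 954.3860 / 3.7630 / 3600 = 0.140902 hr
life = 312518 * 0.140902 = 44030 hours


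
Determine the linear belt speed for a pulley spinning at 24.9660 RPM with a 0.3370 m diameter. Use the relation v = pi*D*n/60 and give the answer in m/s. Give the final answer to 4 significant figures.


v = pi * 0.3370 * 24.9660 / 60
v = 0.4405 m/s


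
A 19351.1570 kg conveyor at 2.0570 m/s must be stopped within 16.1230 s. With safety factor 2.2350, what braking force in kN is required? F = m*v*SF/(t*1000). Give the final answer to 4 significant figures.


F = 19351.1570 * 2.0570 / 16.1230 * 2.2350 / 1000
F = 5.518 kN


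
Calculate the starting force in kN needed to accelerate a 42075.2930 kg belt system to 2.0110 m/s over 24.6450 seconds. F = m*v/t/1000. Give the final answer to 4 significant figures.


F = 42075.2930 * 2.0110 / 24.6450 / 1000
F = 3.433 kN


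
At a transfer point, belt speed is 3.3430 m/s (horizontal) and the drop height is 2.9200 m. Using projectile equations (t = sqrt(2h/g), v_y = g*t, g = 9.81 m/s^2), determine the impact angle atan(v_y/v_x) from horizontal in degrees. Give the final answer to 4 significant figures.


t = sqrt(2*2.9200/9.81) = 0.771564 s
v_y = 9.81 * 0.771564 = 7.56904 m/s
angle = atan(7.56904 / 3.3430) = 66.17 deg


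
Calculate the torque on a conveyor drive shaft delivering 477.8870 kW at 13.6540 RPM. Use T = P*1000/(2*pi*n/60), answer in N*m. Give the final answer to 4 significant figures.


omega = 2*pi*13.6540/60 = 1.42984 rad/s
T = 477.8870*1000 / 1.42984
T = 334200 N*m


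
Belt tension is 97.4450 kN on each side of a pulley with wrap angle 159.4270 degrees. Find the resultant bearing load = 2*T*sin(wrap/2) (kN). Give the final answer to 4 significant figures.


F = 2 * 97.4450 * sin(159.4270/2 deg)
F = 191.8 kN


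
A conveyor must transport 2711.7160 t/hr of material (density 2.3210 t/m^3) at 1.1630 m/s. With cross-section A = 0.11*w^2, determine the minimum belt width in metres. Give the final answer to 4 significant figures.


A_req = 2711.7160 / (1.1630 * 2.3210 * 3600) = 0.279053 m^2
w = sqrt(0.279053 / 0.11)
w = 1.593 m


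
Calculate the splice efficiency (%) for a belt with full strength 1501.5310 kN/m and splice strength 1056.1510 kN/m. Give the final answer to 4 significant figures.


Eff = 1056.1510 / 1501.5310 * 100
Eff = 70.34 %


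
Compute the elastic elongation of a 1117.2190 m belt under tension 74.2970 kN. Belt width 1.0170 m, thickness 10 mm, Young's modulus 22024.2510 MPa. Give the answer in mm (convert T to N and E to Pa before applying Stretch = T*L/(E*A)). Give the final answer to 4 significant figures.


A = 1.0170 * 0.01 = 0.01017 m^2
Stretch = 74.2970*1000 * 1117.2190 / (22024.2510e6 * 0.01017) * 1000
Stretch = 370.6 mm


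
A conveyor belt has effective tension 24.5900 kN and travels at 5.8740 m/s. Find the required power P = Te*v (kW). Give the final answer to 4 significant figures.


P = Te * v = 24.5900 * 5.8740
P = 144.4 kW


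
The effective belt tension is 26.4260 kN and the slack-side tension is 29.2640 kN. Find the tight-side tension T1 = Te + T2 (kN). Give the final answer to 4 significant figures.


T1 = Te + T2 = 26.4260 + 29.2640
T1 = 55.69 kN


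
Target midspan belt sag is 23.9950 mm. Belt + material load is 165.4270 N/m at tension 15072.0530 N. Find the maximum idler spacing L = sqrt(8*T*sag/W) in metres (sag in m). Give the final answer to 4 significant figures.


sag = 23.9950/1000 = 0.023995 m
L = sqrt(8 * 15072.0530 * 0.023995 / 165.4270)
L = 4.182 m


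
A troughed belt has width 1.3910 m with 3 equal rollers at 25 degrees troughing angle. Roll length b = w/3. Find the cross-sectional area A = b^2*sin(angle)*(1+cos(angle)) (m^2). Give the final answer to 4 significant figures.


b = 1.3910/3 = 0.463667 m
A = 0.463667^2 * sin(25 deg) * (1 + cos(25 deg))
A = 0.1732 m^2


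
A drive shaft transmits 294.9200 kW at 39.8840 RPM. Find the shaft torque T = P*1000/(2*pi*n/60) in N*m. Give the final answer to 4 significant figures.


omega = 2*pi*39.8840/60 = 4.17664 rad/s
T = 294.9200*1000 / 4.17664
T = 70610 N*m


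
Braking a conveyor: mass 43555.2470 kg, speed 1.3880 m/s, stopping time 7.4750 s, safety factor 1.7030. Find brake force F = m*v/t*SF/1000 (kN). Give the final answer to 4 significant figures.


F = 43555.2470 * 1.3880 / 7.4750 * 1.7030 / 1000
F = 13.77 kN


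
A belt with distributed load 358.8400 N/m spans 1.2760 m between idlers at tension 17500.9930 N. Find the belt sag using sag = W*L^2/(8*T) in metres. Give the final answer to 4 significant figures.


sag = 358.8400 * 1.2760^2 / (8 * 17500.9930)
sag = 0.004173 m


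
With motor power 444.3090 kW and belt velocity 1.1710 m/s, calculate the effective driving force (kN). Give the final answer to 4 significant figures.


Te = P / v = 444.3090 / 1.1710
Te = 379.4 kN


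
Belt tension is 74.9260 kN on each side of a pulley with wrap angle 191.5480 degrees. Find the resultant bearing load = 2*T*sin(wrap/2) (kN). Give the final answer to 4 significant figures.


F = 2 * 74.9260 * sin(191.5480/2 deg)
F = 149.1 kN


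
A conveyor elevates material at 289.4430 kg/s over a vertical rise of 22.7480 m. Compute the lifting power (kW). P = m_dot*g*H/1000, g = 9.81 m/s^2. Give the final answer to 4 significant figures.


P = 289.4430 * 9.81 * 22.7480 / 1000
P = 64.59 kW


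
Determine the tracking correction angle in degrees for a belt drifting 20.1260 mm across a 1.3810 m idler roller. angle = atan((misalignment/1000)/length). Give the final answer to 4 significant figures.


misalign_m = 20.1260 / 1000 = 0.020126 m
angle = atan(0.020126 / 1.3810)
angle = 0.8349 deg


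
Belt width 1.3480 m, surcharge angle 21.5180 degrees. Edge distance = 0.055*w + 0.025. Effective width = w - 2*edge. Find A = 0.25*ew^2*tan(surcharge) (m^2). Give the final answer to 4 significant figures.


edge = 0.055*1.3480 + 0.025 = 0.09914 m
ew = 1.3480 - 2*0.09914 = 1.14972 m
A = 0.25 * 1.14972^2 * tan(21.5180 deg)
A = 0.1303 m^2


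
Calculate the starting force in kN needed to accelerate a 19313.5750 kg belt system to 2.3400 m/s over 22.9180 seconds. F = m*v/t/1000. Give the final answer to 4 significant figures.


F = 19313.5750 * 2.3400 / 22.9180 / 1000
F = 1.972 kN


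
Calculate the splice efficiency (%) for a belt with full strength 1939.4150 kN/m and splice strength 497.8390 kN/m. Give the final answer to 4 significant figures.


Eff = 497.8390 / 1939.4150 * 100
Eff = 25.67 %


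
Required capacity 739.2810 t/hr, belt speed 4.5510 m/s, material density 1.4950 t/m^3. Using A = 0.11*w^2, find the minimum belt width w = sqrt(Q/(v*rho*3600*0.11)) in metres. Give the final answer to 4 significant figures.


A_req = 739.2810 / (4.5510 * 1.4950 * 3600) = 0.0301828 m^2
w = sqrt(0.0301828 / 0.11)
w = 0.5238 m


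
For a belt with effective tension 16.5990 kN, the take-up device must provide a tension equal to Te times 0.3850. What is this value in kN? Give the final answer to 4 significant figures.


T_tu = 16.5990 * 0.3850
T_tu = 6.391 kN


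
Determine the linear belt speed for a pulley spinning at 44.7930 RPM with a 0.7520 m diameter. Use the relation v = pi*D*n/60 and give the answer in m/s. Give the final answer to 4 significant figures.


v = pi * 0.7520 * 44.7930 / 60
v = 1.764 m/s


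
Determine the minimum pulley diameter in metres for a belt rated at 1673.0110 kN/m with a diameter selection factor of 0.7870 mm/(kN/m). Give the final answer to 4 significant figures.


D = 1673.0110 * 0.7870 / 1000
D = 1.317 m


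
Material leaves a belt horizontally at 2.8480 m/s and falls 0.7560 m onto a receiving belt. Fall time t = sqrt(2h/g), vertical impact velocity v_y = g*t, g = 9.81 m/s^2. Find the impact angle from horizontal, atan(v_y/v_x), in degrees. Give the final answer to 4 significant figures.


t = sqrt(2*0.7560/9.81) = 0.392592 s
v_y = 9.81 * 0.392592 = 3.85133 m/s
angle = atan(3.85133 / 2.8480) = 53.52 deg


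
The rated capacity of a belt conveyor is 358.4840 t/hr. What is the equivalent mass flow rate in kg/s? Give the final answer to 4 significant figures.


m_dot = 358.4840 * 1000 / 3600
m_dot = 99.58 kg/s


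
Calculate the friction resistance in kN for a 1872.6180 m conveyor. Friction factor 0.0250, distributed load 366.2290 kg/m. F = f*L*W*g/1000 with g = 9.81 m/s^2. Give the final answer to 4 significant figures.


F = 0.0250 * 1872.6180 * 366.2290 * 9.81 / 1000
F = 168.2 kN


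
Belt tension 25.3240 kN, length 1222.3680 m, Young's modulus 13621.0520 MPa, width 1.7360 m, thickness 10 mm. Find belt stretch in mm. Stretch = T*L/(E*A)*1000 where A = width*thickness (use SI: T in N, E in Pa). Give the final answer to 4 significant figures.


A = 1.7360 * 0.01 = 0.01736 m^2
Stretch = 25.3240*1000 * 1222.3680 / (13621.0520e6 * 0.01736) * 1000
Stretch = 130.9 mm


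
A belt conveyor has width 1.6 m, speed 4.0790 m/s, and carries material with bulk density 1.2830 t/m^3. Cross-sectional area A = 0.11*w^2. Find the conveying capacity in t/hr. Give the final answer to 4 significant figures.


A = 0.11 * 1.6^2 = 0.2816 m^2
C = 0.2816 * 4.0790 * 1.2830 * 3600
C = 5305 t/hr


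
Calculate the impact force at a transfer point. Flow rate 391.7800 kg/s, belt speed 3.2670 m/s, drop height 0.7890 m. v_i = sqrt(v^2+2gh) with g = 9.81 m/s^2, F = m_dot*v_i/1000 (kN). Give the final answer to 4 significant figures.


v_i = sqrt(3.2670^2 + 2*9.81*0.7890) = 5.11405 m/s
F = 391.7800 * 5.11405 / 1000
F = 2.004 kN


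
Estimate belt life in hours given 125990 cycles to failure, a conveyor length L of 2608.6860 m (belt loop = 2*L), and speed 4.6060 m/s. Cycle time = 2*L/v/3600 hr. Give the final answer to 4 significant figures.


cycle_time = 2 * 2608.6860 / 4.6060 / 3600 = 0.314648 hr
life = 125990 * 0.314648 = 39640 hours


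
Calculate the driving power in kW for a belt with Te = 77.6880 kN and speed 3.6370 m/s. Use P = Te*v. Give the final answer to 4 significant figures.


P = Te * v = 77.6880 * 3.6370
P = 282.6 kW


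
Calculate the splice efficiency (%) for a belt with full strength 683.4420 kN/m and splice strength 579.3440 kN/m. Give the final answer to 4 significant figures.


Eff = 579.3440 / 683.4420 * 100
Eff = 84.77 %


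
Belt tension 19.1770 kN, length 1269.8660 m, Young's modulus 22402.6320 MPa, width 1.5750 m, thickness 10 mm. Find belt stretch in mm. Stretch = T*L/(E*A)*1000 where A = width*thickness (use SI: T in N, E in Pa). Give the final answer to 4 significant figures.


A = 1.5750 * 0.01 = 0.01575 m^2
Stretch = 19.1770*1000 * 1269.8660 / (22402.6320e6 * 0.01575) * 1000
Stretch = 69.02 mm


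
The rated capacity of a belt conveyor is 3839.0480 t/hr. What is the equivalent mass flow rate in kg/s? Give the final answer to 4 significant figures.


m_dot = 3839.0480 * 1000 / 3600
m_dot = 1066 kg/s


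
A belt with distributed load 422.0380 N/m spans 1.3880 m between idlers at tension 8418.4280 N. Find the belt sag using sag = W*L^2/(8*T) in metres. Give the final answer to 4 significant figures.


sag = 422.0380 * 1.3880^2 / (8 * 8418.4280)
sag = 0.01207 m


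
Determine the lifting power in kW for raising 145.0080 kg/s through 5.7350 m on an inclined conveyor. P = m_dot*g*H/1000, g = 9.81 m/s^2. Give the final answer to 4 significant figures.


P = 145.0080 * 9.81 * 5.7350 / 1000
P = 8.158 kW


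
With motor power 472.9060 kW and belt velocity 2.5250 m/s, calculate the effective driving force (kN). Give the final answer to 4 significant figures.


Te = P / v = 472.9060 / 2.5250
Te = 187.3 kN


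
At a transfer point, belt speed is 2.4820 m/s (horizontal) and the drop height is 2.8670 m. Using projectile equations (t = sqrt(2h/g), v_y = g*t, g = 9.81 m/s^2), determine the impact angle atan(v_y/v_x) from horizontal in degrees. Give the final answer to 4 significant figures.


t = sqrt(2*2.8670/9.81) = 0.76453 s
v_y = 9.81 * 0.76453 = 7.50004 m/s
angle = atan(7.50004 / 2.4820) = 71.69 deg


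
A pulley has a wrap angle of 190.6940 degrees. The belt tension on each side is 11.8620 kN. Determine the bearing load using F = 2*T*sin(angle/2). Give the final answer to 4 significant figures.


F = 2 * 11.8620 * sin(190.6940/2 deg)
F = 23.62 kN


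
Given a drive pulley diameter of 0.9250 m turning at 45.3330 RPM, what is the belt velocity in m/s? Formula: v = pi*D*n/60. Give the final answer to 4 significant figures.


v = pi * 0.9250 * 45.3330 / 60
v = 2.196 m/s


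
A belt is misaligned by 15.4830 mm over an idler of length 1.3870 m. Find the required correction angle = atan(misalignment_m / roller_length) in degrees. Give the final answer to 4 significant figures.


misalign_m = 15.4830 / 1000 = 0.015483 m
angle = atan(0.015483 / 1.3870)
angle = 0.6396 deg


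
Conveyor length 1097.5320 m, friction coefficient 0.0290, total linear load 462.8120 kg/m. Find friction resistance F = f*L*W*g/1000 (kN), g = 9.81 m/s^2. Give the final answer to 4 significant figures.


F = 0.0290 * 1097.5320 * 462.8120 * 9.81 / 1000
F = 144.5 kN


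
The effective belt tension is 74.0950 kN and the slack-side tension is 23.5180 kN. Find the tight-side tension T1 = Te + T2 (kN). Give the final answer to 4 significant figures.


T1 = Te + T2 = 74.0950 + 23.5180
T1 = 97.61 kN


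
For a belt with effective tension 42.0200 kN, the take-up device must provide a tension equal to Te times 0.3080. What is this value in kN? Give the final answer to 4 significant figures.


T_tu = 42.0200 * 0.3080
T_tu = 12.94 kN


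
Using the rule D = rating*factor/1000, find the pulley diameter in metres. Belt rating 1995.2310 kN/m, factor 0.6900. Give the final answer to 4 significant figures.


D = 1995.2310 * 0.6900 / 1000
D = 1.377 m


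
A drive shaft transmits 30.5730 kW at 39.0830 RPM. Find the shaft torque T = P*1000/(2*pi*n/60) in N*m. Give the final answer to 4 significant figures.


omega = 2*pi*39.0830/60 = 4.09276 rad/s
T = 30.5730*1000 / 4.09276
T = 7470 N*m


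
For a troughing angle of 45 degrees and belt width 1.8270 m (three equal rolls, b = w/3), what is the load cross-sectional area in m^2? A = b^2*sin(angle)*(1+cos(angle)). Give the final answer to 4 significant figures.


b = 1.8270/3 = 0.609 m
A = 0.609^2 * sin(45 deg) * (1 + cos(45 deg))
A = 0.4477 m^2


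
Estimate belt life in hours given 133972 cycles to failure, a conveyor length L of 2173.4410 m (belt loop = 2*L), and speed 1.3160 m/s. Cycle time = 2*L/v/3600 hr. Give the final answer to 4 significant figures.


cycle_time = 2 * 2173.4410 / 1.3160 / 3600 = 0.917528 hr
life = 133972 * 0.917528 = 122900 hours


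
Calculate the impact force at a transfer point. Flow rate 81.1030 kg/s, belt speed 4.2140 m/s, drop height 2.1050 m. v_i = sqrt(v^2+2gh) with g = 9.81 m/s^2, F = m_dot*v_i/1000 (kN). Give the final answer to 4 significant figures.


v_i = sqrt(4.2140^2 + 2*9.81*2.1050) = 7.68491 m/s
F = 81.1030 * 7.68491 / 1000
F = 0.6233 kN


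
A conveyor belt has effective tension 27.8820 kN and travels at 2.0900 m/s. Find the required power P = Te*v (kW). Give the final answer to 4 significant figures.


P = Te * v = 27.8820 * 2.0900
P = 58.27 kW


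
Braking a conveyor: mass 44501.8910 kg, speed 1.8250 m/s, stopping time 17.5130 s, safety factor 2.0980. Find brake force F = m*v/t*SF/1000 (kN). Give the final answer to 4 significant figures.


F = 44501.8910 * 1.8250 / 17.5130 * 2.0980 / 1000
F = 9.729 kN


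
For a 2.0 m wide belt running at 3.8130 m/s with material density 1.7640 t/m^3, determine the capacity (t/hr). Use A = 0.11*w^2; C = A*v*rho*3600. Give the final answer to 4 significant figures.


A = 0.11 * 2.0^2 = 0.44 m^2
C = 0.44 * 3.8130 * 1.7640 * 3600
C = 10650 t/hr


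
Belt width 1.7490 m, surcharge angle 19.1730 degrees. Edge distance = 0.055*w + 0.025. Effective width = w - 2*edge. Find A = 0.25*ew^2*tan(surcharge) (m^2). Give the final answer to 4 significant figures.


edge = 0.055*1.7490 + 0.025 = 0.121195 m
ew = 1.7490 - 2*0.121195 = 1.50661 m
A = 0.25 * 1.50661^2 * tan(19.1730 deg)
A = 0.1973 m^2


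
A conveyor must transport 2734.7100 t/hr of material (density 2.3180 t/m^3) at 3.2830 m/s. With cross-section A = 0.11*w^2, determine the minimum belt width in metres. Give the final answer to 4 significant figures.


A_req = 2734.7100 / (3.2830 * 2.3180 * 3600) = 0.0998216 m^2
w = sqrt(0.0998216 / 0.11)
w = 0.9526 m


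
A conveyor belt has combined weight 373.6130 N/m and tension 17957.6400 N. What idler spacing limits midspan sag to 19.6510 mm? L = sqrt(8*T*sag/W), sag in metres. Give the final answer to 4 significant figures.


sag = 19.6510/1000 = 0.019651 m
L = sqrt(8 * 17957.6400 * 0.019651 / 373.6130)
L = 2.749 m


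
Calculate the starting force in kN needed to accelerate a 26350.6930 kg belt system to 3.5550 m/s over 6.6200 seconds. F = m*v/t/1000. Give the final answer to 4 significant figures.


F = 26350.6930 * 3.5550 / 6.6200 / 1000
F = 14.15 kN


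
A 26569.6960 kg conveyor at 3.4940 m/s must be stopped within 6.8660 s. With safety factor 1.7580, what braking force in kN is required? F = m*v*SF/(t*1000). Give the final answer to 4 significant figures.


F = 26569.6960 * 3.4940 / 6.8660 * 1.7580 / 1000
F = 23.77 kN


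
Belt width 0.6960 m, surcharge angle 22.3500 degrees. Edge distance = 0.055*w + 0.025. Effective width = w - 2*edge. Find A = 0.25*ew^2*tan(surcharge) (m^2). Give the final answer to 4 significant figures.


edge = 0.055*0.6960 + 0.025 = 0.06328 m
ew = 0.6960 - 2*0.06328 = 0.56944 m
A = 0.25 * 0.56944^2 * tan(22.3500 deg)
A = 0.03333 m^2


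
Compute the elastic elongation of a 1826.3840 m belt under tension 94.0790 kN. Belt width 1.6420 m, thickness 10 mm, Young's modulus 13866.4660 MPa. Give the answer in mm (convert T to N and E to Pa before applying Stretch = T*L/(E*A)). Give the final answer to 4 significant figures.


A = 1.6420 * 0.01 = 0.01642 m^2
Stretch = 94.0790*1000 * 1826.3840 / (13866.4660e6 * 0.01642) * 1000
Stretch = 754.7 mm


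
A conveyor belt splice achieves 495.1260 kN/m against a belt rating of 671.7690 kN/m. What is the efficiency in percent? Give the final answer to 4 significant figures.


Eff = 495.1260 / 671.7690 * 100
Eff = 73.70 %


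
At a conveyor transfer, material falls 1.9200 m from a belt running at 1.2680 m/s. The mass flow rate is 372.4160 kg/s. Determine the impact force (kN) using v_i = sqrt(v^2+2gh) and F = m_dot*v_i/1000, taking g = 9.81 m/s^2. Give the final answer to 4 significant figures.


v_i = sqrt(1.2680^2 + 2*9.81*1.9200) = 6.26723 m/s
F = 372.4160 * 6.26723 / 1000
F = 2.334 kN


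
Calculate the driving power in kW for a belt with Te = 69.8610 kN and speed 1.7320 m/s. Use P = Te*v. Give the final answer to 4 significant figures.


P = Te * v = 69.8610 * 1.7320
P = 121.0 kW


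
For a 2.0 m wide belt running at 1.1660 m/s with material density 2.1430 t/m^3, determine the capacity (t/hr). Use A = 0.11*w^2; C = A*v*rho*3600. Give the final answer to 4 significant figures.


A = 0.11 * 2.0^2 = 0.44 m^2
C = 0.44 * 1.1660 * 2.1430 * 3600
C = 3958 t/hr


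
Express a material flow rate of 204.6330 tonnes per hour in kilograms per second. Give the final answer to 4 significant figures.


m_dot = 204.6330 * 1000 / 3600
m_dot = 56.84 kg/s


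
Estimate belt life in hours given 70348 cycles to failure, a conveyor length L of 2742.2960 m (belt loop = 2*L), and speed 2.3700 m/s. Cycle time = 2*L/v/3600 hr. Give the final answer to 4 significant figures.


cycle_time = 2 * 2742.2960 / 2.3700 / 3600 = 0.642826 hr
life = 70348 * 0.642826 = 45220 hours


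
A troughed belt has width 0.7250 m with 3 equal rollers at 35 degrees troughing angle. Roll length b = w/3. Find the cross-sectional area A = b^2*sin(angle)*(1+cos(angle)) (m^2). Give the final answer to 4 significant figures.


b = 0.7250/3 = 0.241667 m
A = 0.241667^2 * sin(35 deg) * (1 + cos(35 deg))
A = 0.06094 m^2


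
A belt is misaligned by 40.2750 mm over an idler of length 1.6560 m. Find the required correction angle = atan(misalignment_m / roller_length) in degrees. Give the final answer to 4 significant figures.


misalign_m = 40.2750 / 1000 = 0.040275 m
angle = atan(0.040275 / 1.6560)
angle = 1.393 deg


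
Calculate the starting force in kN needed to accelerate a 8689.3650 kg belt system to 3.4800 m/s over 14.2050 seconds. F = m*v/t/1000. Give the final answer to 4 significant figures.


F = 8689.3650 * 3.4800 / 14.2050 / 1000
F = 2.129 kN


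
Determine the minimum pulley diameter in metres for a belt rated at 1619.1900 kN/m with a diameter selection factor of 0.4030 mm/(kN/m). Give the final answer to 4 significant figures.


D = 1619.1900 * 0.4030 / 1000
D = 0.6525 m


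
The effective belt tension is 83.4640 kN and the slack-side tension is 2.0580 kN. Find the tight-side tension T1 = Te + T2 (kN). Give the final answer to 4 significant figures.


T1 = Te + T2 = 83.4640 + 2.0580
T1 = 85.52 kN


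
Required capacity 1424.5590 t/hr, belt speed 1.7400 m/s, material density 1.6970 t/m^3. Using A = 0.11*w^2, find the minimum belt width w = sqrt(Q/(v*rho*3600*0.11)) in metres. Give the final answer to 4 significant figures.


A_req = 1424.5590 / (1.7400 * 1.6970 * 3600) = 0.134013 m^2
w = sqrt(0.134013 / 0.11)
w = 1.104 m


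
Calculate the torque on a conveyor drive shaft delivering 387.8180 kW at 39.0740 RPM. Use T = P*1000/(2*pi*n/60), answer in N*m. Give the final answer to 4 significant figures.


omega = 2*pi*39.0740/60 = 4.09182 rad/s
T = 387.8180*1000 / 4.09182
T = 94780 N*m


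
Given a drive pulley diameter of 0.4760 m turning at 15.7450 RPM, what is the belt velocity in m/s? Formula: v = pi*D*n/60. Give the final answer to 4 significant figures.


v = pi * 0.4760 * 15.7450 / 60
v = 0.3924 m/s


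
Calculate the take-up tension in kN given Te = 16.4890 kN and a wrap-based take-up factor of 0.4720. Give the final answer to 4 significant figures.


T_tu = 16.4890 * 0.4720
T_tu = 7.783 kN


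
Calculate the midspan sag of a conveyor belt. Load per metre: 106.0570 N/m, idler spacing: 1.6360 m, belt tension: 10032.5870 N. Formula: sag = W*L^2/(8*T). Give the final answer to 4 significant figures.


sag = 106.0570 * 1.6360^2 / (8 * 10032.5870)
sag = 0.003537 m


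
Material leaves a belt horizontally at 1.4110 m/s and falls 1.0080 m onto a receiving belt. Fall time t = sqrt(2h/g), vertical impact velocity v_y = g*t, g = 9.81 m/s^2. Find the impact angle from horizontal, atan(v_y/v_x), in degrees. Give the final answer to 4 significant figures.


t = sqrt(2*1.0080/9.81) = 0.453326 s
v_y = 9.81 * 0.453326 = 4.44713 m/s
angle = atan(4.44713 / 1.4110) = 72.40 deg


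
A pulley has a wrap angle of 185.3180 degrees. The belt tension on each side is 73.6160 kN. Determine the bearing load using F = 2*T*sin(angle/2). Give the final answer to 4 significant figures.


F = 2 * 73.6160 * sin(185.3180/2 deg)
F = 147.1 kN


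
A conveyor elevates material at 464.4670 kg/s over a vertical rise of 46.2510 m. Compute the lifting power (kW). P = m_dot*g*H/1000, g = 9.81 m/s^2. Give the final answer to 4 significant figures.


P = 464.4670 * 9.81 * 46.2510 / 1000
P = 210.7 kW


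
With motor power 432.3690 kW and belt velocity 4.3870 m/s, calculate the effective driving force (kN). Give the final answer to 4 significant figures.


Te = P / v = 432.3690 / 4.3870
Te = 98.56 kN


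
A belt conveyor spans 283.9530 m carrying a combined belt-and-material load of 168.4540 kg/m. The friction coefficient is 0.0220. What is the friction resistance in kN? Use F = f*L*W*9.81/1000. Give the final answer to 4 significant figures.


F = 0.0220 * 283.9530 * 168.4540 * 9.81 / 1000
F = 10.32 kN


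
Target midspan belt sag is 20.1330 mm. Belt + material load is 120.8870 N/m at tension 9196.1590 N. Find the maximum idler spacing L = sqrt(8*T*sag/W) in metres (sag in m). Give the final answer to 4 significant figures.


sag = 20.1330/1000 = 0.020133 m
L = sqrt(8 * 9196.1590 * 0.020133 / 120.8870)
L = 3.500 m


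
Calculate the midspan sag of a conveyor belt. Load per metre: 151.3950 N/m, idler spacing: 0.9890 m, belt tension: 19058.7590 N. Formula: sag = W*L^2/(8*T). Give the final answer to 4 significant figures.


sag = 151.3950 * 0.9890^2 / (8 * 19058.7590)
sag = 0.0009712 m


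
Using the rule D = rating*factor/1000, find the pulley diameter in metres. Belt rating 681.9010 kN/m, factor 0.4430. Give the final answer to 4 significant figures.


D = 681.9010 * 0.4430 / 1000
D = 0.3021 m


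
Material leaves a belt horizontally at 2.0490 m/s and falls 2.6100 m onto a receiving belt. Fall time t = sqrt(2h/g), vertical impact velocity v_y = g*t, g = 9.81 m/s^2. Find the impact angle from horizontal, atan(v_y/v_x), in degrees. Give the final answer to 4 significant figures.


t = sqrt(2*2.6100/9.81) = 0.729459 s
v_y = 9.81 * 0.729459 = 7.15599 m/s
angle = atan(7.15599 / 2.0490) = 74.02 deg


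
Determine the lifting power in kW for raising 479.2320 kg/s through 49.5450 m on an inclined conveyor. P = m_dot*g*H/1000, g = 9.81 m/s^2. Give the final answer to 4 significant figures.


P = 479.2320 * 9.81 * 49.5450 / 1000
P = 232.9 kW
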